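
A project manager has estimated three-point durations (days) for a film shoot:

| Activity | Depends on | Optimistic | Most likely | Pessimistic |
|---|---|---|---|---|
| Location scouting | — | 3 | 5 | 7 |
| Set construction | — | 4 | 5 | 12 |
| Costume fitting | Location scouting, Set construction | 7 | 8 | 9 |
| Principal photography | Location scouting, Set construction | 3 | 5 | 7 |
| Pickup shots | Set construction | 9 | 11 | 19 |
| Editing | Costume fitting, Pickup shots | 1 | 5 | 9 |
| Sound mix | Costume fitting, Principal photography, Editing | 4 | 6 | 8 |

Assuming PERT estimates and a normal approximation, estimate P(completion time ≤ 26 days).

te_Location scouting = (3 + 4·5 + 7)/6 = 30/6 = 5; σ²_Location scouting = ((7−3)/6)² = 0.444
te_Set construction = (4 + 4·5 + 12)/6 = 36/6 = 6; σ²_Set construction = ((12−4)/6)² = 1.778
te_Costume fitting = (7 + 4·8 + 9)/6 = 48/6 = 8; σ²_Costume fitting = ((9−7)/6)² = 0.111
te_Principal photography = (3 + 4·5 + 7)/6 = 30/6 = 5; σ²_Principal photography = ((7−3)/6)² = 0.444
te_Pickup shots = (9 + 4·11 + 19)/6 = 72/6 = 12; σ²_Pickup shots = ((19−9)/6)² = 2.778
te_Editing = (1 + 4·5 + 9)/6 = 30/6 = 5; σ²_Editing = ((9−1)/6)² = 1.778
te_Sound mix = (4 + 4·6 + 8)/6 = 36/6 = 6; σ²_Sound mix = ((8−4)/6)² = 0.444

Forward pass:
ES_Location scouting = 0; EF_Location scouting = 5
ES_Set construction = 0; EF_Set construction = 6
ES_Costume fitting = max(EF_Location scouting=5, EF_Set construction=6) = 6; EF_Costume fitting = 6+8 = 14
ES_Principal photography = max(EF_Location scouting=5, EF_Set construction=6) = 6; EF_Principal photography = 6+5 = 11
ES_Pickup shots = 6; EF_Pickup shots = 6+12 = 18
ES_Editing = max(EF_Costume fitting=14, EF_Pickup shots=18) = 18; EF_Editing = 18+5 = 23
ES_Sound mix = max(EF_Costume fitting=14, EF_Principal photography=11, EF_Editing=23) = 23; EF_Sound mix = 23+6 = 29
Expected project duration μ = 29 days. Critical path: Set construction → Pickup shots → Editing → Sound mix.

Variance along critical path = 1.778 + 2.778 + 1.778 + 0.444 = 6.778; σ = √6.778 = 2.603 days.
Z = (26 − 29) / 2.603 = -1.152
P(T ≤ 26) = Φ(-1.152) ≈ 0.125

0.125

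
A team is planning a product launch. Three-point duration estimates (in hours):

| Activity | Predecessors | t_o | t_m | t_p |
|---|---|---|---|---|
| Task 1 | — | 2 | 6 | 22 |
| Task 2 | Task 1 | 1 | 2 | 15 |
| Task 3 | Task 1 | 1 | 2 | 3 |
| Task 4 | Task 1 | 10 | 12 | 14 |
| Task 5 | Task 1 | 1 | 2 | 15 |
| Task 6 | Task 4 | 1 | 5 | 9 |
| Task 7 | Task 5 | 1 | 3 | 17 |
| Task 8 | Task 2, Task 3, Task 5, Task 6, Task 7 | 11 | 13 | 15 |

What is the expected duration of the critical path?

te_Task 1 = (2 + 4·6 + 22)/6 = 48/6 = 8
te_Task 2 = (1 + 4·2 + 15)/6 = 24/6 = 4
te_Task 3 = (1 + 4·2 + 3)/6 = 12/6 = 2
te_Task 4 = (10 + 4·12 + 14)/6 = 72/6 = 12
te_Task 5 = (1 + 4·2 + 15)/6 = 24/6 = 4
te_Task 6 = (1 + 4·5 + 9)/6 = 30/6 = 5
te_Task 7 = (1 + 4·3 + 17)/6 = 30/6 = 5
te_Task 8 = (11 + 4·13 + 15)/6 = 78/6 = 13

Forward pass:
ES_Task 1 = 0; EF_Task 1 = 8
ES_Task 2 = 8; EF_Task 2 = 8+4 = 12
ES_Task 3 = 8; EF_Task 3 = 8+2 = 10
ES_Task 4 = 8; EF_Task 4 = 8+12 = 20
ES_Task 5 = 8; EF_Task 5 = 8+4 = 12
ES_Task 6 = 20; EF_Task 6 = 20+5 = 25
ES_Task 7 = 12; EF_Task 7 = 12+5 = 17
ES_Task 8 = max(EF_Task 2=12, EF_Task 3=10, EF_Task 5=12, EF_Task 6=25, EF_Task 7=17) = 25; EF_Task 8 = 25+13 = 38
Expected project duration μ = 38 hours. Critical path: Task 1 → Task 4 → Task 6 → Task 8.

38 hours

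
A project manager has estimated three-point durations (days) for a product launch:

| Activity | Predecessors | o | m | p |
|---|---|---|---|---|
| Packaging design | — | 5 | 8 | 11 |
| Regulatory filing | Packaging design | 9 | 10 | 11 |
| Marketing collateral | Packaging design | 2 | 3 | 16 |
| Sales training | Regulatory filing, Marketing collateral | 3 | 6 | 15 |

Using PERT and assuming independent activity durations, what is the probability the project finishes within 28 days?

0.908

te_Packaging design = (5 + 4·8 + 11)/6 = 48/6 = 8; σ²_Packaging design = ((11−5)/6)² = 1.000
te_Regulatory filing = (9 + 4·10 + 11)/6 = 60/6 = 10; σ²_Regulatory filing = ((11−9)/6)² = 0.111
te_Marketing collateral = (2 + 4·3 + 16)/6 = 30/6 = 5; σ²_Marketing collateral = ((16−2)/6)² = 5.444
te_Sales training = (3 + 4·6 + 15)/6 = 42/6 = 7; σ²_Sales training = ((15−3)/6)² = 4.000

Forward pass:
ES_Packaging design = 0; EF_Packaging design = 8
ES_Regulatory filing = 8; EF_Regulatory filing = 8+10 = 18
ES_Marketing collateral = 8; EF_Marketing collateral = 8+5 = 13
ES_Sales training = max(EF_Regulatory filing=18, EF_Marketing collateral=13) = 18; EF_Sales training = 18+7 = 25
Expected project duration μ = 25 days. Critical path: Packaging design → Regulatory filing → Sales training.

Variance along critical path = 1.000 + 0.111 + 4.000 = 5.111; σ = √5.111 = 2.261 days.
Z = (28 − 25) / 2.261 = 1.327
P(T ≤ 28) = Φ(1.327) ≈ 0.908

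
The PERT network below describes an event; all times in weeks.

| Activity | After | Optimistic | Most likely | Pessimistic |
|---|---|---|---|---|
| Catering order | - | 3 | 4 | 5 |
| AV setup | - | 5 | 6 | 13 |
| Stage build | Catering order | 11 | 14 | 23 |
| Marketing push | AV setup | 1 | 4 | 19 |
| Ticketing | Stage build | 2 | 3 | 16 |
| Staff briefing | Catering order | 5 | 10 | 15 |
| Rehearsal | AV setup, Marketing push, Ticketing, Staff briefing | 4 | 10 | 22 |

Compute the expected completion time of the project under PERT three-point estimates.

te_Catering order = (3 + 4·4 + 5)/6 = 24/6 = 4
te_AV setup = (5 + 4·6 + 13)/6 = 42/6 = 7
te_Stage build = (11 + 4·14 + 23)/6 = 90/6 = 15
te_Marketing push = (1 + 4·4 + 19)/6 = 36/6 = 6
te_Ticketing = (2 + 4·3 + 16)/6 = 30/6 = 5
te_Staff briefing = (5 + 4·10 + 15)/6 = 60/6 = 10
te_Rehearsal = (4 + 4·10 + 22)/6 = 66/6 = 11

Forward pass:
ES_Catering order = 0; EF_Catering order = 4
ES_AV setup = 0; EF_AV setup = 7
ES_Stage build = 4; EF_Stage build = 4+15 = 19
ES_Marketing push = 7; EF_Marketing push = 7+6 = 13
ES_Ticketing = 19; EF_Ticketing = 19+5 = 24
ES_Staff briefing = 4; EF_Staff briefing = 4+10 = 14
ES_Rehearsal = max(EF_AV setup=7, EF_Marketing push=13, EF_Ticketing=24, EF_Staff briefing=14) = 24; EF_Rehearsal = 24+11 = 35
Expected project duration μ = 35 weeks. Critical path: Catering order → Stage build → Ticketing → Rehearsal.

35 weeks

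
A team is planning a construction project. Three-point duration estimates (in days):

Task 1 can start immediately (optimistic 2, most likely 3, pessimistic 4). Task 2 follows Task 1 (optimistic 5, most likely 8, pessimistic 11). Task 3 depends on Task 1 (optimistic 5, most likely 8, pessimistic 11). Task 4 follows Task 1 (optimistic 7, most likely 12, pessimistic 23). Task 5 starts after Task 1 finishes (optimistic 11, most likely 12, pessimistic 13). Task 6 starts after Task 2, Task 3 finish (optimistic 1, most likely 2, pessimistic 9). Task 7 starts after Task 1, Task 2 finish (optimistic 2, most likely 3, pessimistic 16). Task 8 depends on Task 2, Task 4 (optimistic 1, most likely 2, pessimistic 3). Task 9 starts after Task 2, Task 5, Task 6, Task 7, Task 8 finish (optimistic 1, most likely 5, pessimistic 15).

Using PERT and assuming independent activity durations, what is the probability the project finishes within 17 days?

0.025

te_Task 1 = (2 + 4·3 + 4)/6 = 18/6 = 3; σ²_Task 1 = ((4−2)/6)² = 0.111
te_Task 2 = (5 + 4·8 + 11)/6 = 48/6 = 8; σ²_Task 2 = ((11−5)/6)² = 1.000
te_Task 3 = (5 + 4·8 + 11)/6 = 48/6 = 8; σ²_Task 3 = ((11−5)/6)² = 1.000
te_Task 4 = (7 + 4·12 + 23)/6 = 78/6 = 13; σ²_Task 4 = ((23−7)/6)² = 7.111
te_Task 5 = (11 + 4·12 + 13)/6 = 72/6 = 12; σ²_Task 5 = ((13−11)/6)² = 0.111
te_Task 6 = (1 + 4·2 + 9)/6 = 18/6 = 3; σ²_Task 6 = ((9−1)/6)² = 1.778
te_Task 7 = (2 + 4·3 + 16)/6 = 30/6 = 5; σ²_Task 7 = ((16−2)/6)² = 5.444
te_Task 8 = (1 + 4·2 + 3)/6 = 12/6 = 2; σ²_Task 8 = ((3−1)/6)² = 0.111
te_Task 9 = (1 + 4·5 + 15)/6 = 36/6 = 6; σ²_Task 9 = ((15−1)/6)² = 5.444

Forward pass:
ES_Task 1 = 0; EF_Task 1 = 3
ES_Task 2 = 3; EF_Task 2 = 3+8 = 11
ES_Task 3 = 3; EF_Task 3 = 3+8 = 11
ES_Task 4 = 3; EF_Task 4 = 3+13 = 16
ES_Task 5 = 3; EF_Task 5 = 3+12 = 15
ES_Task 6 = max(EF_Task 2=11, EF_Task 3=11) = 11; EF_Task 6 = 11+3 = 14
ES_Task 7 = max(EF_Task 1=3, EF_Task 2=11) = 11; EF_Task 7 = 11+5 = 16
ES_Task 8 = max(EF_Task 2=11, EF_Task 4=16) = 16; EF_Task 8 = 16+2 = 18
ES_Task 9 = max(EF_Task 2=11, EF_Task 5=15, EF_Task 6=14, EF_Task 7=16, EF_Task 8=18) = 18; EF_Task 9 = 18+6 = 24
Expected project duration μ = 24 days. Critical path: Task 1 → Task 4 → Task 8 → Task 9.

Variance along critical path = 0.111 + 7.111 + 0.111 + 5.444 = 12.778; σ = √12.778 = 3.575 days.
Z = (17 − 24) / 3.575 = -1.958
P(T ≤ 17) = Φ(-1.958) ≈ 0.025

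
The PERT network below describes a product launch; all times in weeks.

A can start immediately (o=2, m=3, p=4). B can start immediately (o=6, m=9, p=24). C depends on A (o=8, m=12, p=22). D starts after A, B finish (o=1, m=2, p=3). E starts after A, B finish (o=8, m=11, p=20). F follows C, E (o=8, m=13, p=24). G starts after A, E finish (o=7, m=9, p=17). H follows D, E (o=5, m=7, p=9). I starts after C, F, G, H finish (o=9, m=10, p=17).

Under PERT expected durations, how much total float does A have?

te_A = (2 + 4·3 + 4)/6 = 18/6 = 3
te_B = (6 + 4·9 + 24)/6 = 66/6 = 11
te_C = (8 + 4·12 + 22)/6 = 78/6 = 13
te_D = (1 + 4·2 + 3)/6 = 12/6 = 2
te_E = (8 + 4·11 + 20)/6 = 72/6 = 12
te_F = (8 + 4·13 + 24)/6 = 84/6 = 14
te_G = (7 + 4·9 + 17)/6 = 60/6 = 10
te_H = (5 + 4·7 + 9)/6 = 42/6 = 7
te_I = (9 + 4·10 + 17)/6 = 66/6 = 11

Forward pass:
ES_A = 0; EF_A = 3
ES_B = 0; EF_B = 11
ES_C = 3; EF_C = 3+13 = 16
ES_D = max(EF_A=3, EF_B=11) = 11; EF_D = 11+2 = 13
ES_E = max(EF_A=3, EF_B=11) = 11; EF_E = 11+12 = 23
ES_F = max(EF_C=16, EF_E=23) = 23; EF_F = 23+14 = 37
ES_G = max(EF_A=3, EF_E=23) = 23; EF_G = 23+10 = 33
ES_H = max(EF_D=13, EF_E=23) = 23; EF_H = 23+7 = 30
ES_I = max(EF_C=16, EF_F=37, EF_G=33, EF_H=30) = 37; EF_I = 37+11 = 48
Expected project duration μ = 48 weeks. Critical path: B → E → F → I.

Backward pass:
LF_I = 48; LS_I = 48−11 = 37
LF_H = LS_I = 37; LS_H = 37−7 = 30
LF_G = LS_I = 37; LS_G = 37−10 = 27
LF_F = LS_I = 37; LS_F = 37−14 = 23
LF_E = min(LS_F=23, LS_G=27, LS_H=30) = 23; LS_E = 23−12 = 11
LF_D = LS_H = 30; LS_D = 30−2 = 28
LF_C = min(LS_F=23, LS_I=37) = 23; LS_C = 23−13 = 10
LF_B = min(LS_D=28, LS_E=11) = 11; LS_B = 11−11 = 0
LF_A = min(LS_C=10, LS_D=28, LS_E=11, LS_G=27) = 10; LS_A = 10−3 = 7
Slack_A = LS_A − ES_A = 7 − 0 = 7

7 weeks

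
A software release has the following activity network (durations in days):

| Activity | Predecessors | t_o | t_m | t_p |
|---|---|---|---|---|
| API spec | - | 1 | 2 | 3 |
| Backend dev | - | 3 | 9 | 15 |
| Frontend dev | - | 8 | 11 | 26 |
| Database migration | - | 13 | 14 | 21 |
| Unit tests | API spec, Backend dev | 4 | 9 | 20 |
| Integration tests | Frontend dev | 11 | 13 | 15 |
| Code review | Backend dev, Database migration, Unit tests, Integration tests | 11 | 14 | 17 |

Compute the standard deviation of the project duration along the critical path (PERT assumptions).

te_API spec = (1 + 4·2 + 3)/6 = 12/6 = 2; σ²_API spec = ((3−1)/6)² = 0.111
te_Backend dev = (3 + 4·9 + 15)/6 = 54/6 = 9; σ²_Backend dev = ((15−3)/6)² = 4.000
te_Frontend dev = (8 + 4·11 + 26)/6 = 78/6 = 13; σ²_Frontend dev = ((26−8)/6)² = 9.000
te_Database migration = (13 + 4·14 + 21)/6 = 90/6 = 15; σ²_Database migration = ((21−13)/6)² = 1.778
te_Unit tests = (4 + 4·9 + 20)/6 = 60/6 = 10; σ²_Unit tests = ((20−4)/6)² = 7.111
te_Integration tests = (11 + 4·13 + 15)/6 = 78/6 = 13; σ²_Integration tests = ((15−11)/6)² = 0.444
te_Code review = (11 + 4·14 + 17)/6 = 84/6 = 14; σ²_Code review = ((17−11)/6)² = 1.000

Forward pass:
ES_API spec = 0; EF_API spec = 2
ES_Backend dev = 0; EF_Backend dev = 9
ES_Frontend dev = 0; EF_Frontend dev = 13
ES_Database migration = 0; EF_Database migration = 15
ES_Unit tests = max(EF_API spec=2, EF_Backend dev=9) = 9; EF_Unit tests = 9+10 = 19
ES_Integration tests = 13; EF_Integration tests = 13+13 = 26
ES_Code review = max(EF_Backend dev=9, EF_Database migration=15, EF_Unit tests=19, EF_Integration tests=26) = 26; EF_Code review = 26+14 = 40
Expected project duration μ = 40 days. Critical path: Frontend dev → Integration tests → Code review.

Variance along critical path = 9.000 + 0.444 + 1.000 = 10.444
σ = √10.444 = 3.232 days

3.23 days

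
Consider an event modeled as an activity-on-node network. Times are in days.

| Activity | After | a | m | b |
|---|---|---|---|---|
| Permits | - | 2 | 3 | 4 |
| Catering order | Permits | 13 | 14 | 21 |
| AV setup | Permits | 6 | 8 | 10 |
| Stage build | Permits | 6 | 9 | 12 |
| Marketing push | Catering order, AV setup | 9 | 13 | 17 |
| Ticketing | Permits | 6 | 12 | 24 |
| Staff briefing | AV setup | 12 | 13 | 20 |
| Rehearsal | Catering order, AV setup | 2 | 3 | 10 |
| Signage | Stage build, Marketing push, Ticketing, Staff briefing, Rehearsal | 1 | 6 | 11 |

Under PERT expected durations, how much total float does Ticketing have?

te_Permits = (2 + 4·3 + 4)/6 = 18/6 = 3
te_Catering order = (13 + 4·14 + 21)/6 = 90/6 = 15
te_AV setup = (6 + 4·8 + 10)/6 = 48/6 = 8
te_Stage build = (6 + 4·9 + 12)/6 = 54/6 = 9
te_Marketing push = (9 + 4·13 + 17)/6 = 78/6 = 13
te_Ticketing = (6 + 4·12 + 24)/6 = 78/6 = 13
te_Staff briefing = (12 + 4·13 + 20)/6 = 84/6 = 14
te_Rehearsal = (2 + 4·3 + 10)/6 = 24/6 = 4
te_Signage = (1 + 4·6 + 11)/6 = 36/6 = 6

Forward pass:
ES_Permits = 0; EF_Permits = 3
ES_Catering order = 3; EF_Catering order = 3+15 = 18
ES_AV setup = 3; EF_AV setup = 3+8 = 11
ES_Stage build = 3; EF_Stage build = 3+9 = 12
ES_Marketing push = max(EF_Catering order=18, EF_AV setup=11) = 18; EF_Marketing push = 18+13 = 31
ES_Ticketing = 3; EF_Ticketing = 3+13 = 16
ES_Staff briefing = 11; EF_Staff briefing = 11+14 = 25
ES_Rehearsal = max(EF_Catering order=18, EF_AV setup=11) = 18; EF_Rehearsal = 18+4 = 22
ES_Signage = max(EF_Stage build=12, EF_Marketing push=31, EF_Ticketing=16, EF_Staff briefing=25, EF_Rehearsal=22) = 31; EF_Signage = 31+6 = 37
Expected project duration μ = 37 days. Critical path: Permits → Catering order → Marketing push → Signage.

Backward pass:
LF_Signage = 37; LS_Signage = 37−6 = 31
LF_Rehearsal = LS_Signage = 31; LS_Rehearsal = 31−4 = 27
LF_Staff briefing = LS_Signage = 31; LS_Staff briefing = 31−14 = 17
LF_Ticketing = LS_Signage = 31; LS_Ticketing = 31−13 = 18
LF_Marketing push = LS_Signage = 31; LS_Marketing push = 31−13 = 18
LF_Stage build = LS_Signage = 31; LS_Stage build = 31−9 = 22
LF_AV setup = min(LS_Marketing push=18, LS_Staff briefing=17, LS_Rehearsal=27) = 17; LS_AV setup = 17−8 = 9
LF_Catering order = min(LS_Marketing push=18, LS_Rehearsal=27) = 18; LS_Catering order = 18−15 = 3
LF_Permits = min(LS_Catering order=3, LS_AV setup=9, LS_Stage build=22, LS_Ticketing=18) = 3; LS_Permits = 3−3 = 0
Slack_Ticketing = LS_Ticketing − ES_Ticketing = 18 − 3 = 15

15 days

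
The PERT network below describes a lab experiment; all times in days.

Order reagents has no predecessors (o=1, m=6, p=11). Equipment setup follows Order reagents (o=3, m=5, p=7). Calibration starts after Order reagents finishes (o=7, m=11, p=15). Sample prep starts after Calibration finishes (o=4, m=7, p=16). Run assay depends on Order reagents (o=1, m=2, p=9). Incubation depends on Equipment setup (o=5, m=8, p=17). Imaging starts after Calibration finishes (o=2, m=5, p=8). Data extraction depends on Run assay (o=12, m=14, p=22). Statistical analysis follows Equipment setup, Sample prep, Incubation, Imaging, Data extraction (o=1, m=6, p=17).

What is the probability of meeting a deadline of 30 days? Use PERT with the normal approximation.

0.307

te_Order reagents = (1 + 4·6 + 11)/6 = 36/6 = 6; σ²_Order reagents = ((11−1)/6)² = 2.778
te_Equipment setup = (3 + 4·5 + 7)/6 = 30/6 = 5; σ²_Equipment setup = ((7−3)/6)² = 0.444
te_Calibration = (7 + 4·11 + 15)/6 = 66/6 = 11; σ²_Calibration = ((15−7)/6)² = 1.778
te_Sample prep = (4 + 4·7 + 16)/6 = 48/6 = 8; σ²_Sample prep = ((16−4)/6)² = 4.000
te_Run assay = (1 + 4·2 + 9)/6 = 18/6 = 3; σ²_Run assay = ((9−1)/6)² = 1.778
te_Incubation = (5 + 4·8 + 17)/6 = 54/6 = 9; σ²_Incubation = ((17−5)/6)² = 4.000
te_Imaging = (2 + 4·5 + 8)/6 = 30/6 = 5; σ²_Imaging = ((8−2)/6)² = 1.000
te_Data extraction = (12 + 4·14 + 22)/6 = 90/6 = 15; σ²_Data extraction = ((22−12)/6)² = 2.778
te_Statistical analysis = (1 + 4·6 + 17)/6 = 42/6 = 7; σ²_Statistical analysis = ((17−1)/6)² = 7.111

Forward pass:
ES_Order reagents = 0; EF_Order reagents = 6
ES_Equipment setup = 6; EF_Equipment setup = 6+5 = 11
ES_Calibration = 6; EF_Calibration = 6+11 = 17
ES_Sample prep = 17; EF_Sample prep = 17+8 = 25
ES_Run assay = 6; EF_Run assay = 6+3 = 9
ES_Incubation = 11; EF_Incubation = 11+9 = 20
ES_Imaging = 17; EF_Imaging = 17+5 = 22
ES_Data extraction = 9; EF_Data extraction = 9+15 = 24
ES_Statistical analysis = max(EF_Equipment setup=11, EF_Sample prep=25, EF_Incubation=20, EF_Imaging=22, EF_Data extraction=24) = 25; EF_Statistical analysis = 25+7 = 32
Expected project duration μ = 32 days. Critical path: Order reagents → Calibration → Sample prep → Statistical analysis.

Variance along critical path = 2.778 + 1.778 + 4.000 + 7.111 = 15.667; σ = √15.667 = 3.958 days.
Z = (30 − 32) / 3.958 = -0.505
P(T ≤ 30) = Φ(-0.505) ≈ 0.307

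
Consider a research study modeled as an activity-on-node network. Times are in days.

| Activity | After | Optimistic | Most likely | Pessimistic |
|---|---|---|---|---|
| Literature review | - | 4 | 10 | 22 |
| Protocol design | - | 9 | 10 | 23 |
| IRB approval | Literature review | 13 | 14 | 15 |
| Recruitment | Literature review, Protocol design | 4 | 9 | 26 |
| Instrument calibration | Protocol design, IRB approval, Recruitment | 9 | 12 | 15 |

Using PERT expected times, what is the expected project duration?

te_Literature review = (4 + 4·10 + 22)/6 = 66/6 = 11
te_Protocol design = (9 + 4·10 + 23)/6 = 72/6 = 12
te_IRB approval = (13 + 4·14 + 15)/6 = 84/6 = 14
te_Recruitment = (4 + 4·9 + 26)/6 = 66/6 = 11
te_Instrument calibration = (9 + 4·12 + 15)/6 = 72/6 = 12

Forward pass:
ES_Literature review = 0; EF_Literature review = 11
ES_Protocol design = 0; EF_Protocol design = 12
ES_IRB approval = 11; EF_IRB approval = 11+14 = 25
ES_Recruitment = max(EF_Literature review=11, EF_Protocol design=12) = 12; EF_Recruitment = 12+11 = 23
ES_Instrument calibration = max(EF_Protocol design=12, EF_IRB approval=25, EF_Recruitment=23) = 25; EF_Instrument calibration = 25+12 = 37
Expected project duration μ = 37 days. Critical path: Literature review → IRB approval → Instrument calibration.

37 days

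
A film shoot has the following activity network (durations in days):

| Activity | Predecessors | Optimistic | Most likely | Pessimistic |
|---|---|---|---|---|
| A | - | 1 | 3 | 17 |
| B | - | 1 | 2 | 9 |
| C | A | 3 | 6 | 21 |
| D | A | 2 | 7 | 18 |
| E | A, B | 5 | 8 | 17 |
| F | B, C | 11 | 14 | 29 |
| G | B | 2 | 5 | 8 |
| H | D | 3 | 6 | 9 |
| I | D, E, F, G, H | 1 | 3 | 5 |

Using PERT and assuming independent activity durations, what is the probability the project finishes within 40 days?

te_A = (1 + 4·3 + 17)/6 = 30/6 = 5; σ²_A = ((17−1)/6)² = 7.111
te_B = (1 + 4·2 + 9)/6 = 18/6 = 3; σ²_B = ((9−1)/6)² = 1.778
te_C = (3 + 4·6 + 21)/6 = 48/6 = 8; σ²_C = ((21−3)/6)² = 9.000
te_D = (2 + 4·7 + 18)/6 = 48/6 = 8; σ²_D = ((18−2)/6)² = 7.111
te_E = (5 + 4·8 + 17)/6 = 54/6 = 9; σ²_E = ((17−5)/6)² = 4.000
te_F = (11 + 4·14 + 29)/6 = 96/6 = 16; σ²_F = ((29−11)/6)² = 9.000
te_G = (2 + 4·5 + 8)/6 = 30/6 = 5; σ²_G = ((8−2)/6)² = 1.000
te_H = (3 + 4·6 + 9)/6 = 36/6 = 6; σ²_H = ((9−3)/6)² = 1.000
te_I = (1 + 4·3 + 5)/6 = 18/6 = 3; σ²_I = ((5−1)/6)² = 0.444

Forward pass:
ES_A = 0; EF_A = 5
ES_B = 0; EF_B = 3
ES_C = 5; EF_C = 5+8 = 13
ES_D = 5; EF_D = 5+8 = 13
ES_E = max(EF_A=5, EF_B=3) = 5; EF_E = 5+9 = 14
ES_F = max(EF_B=3, EF_C=13) = 13; EF_F = 13+16 = 29
ES_G = 3; EF_G = 3+5 = 8
ES_H = 13; EF_H = 13+6 = 19
ES_I = max(EF_D=13, EF_E=14, EF_F=29, EF_G=8, EF_H=19) = 29; EF_I = 29+3 = 32
Expected project duration μ = 32 days. Critical path: A → C → F → I.

Variance along critical path = 7.111 + 9.000 + 9.000 + 0.444 = 25.556; σ = √25.556 = 5.055 days.
Z = (40 − 32) / 5.055 = 1.583
P(T ≤ 40) = Φ(1.583) ≈ 0.943

0.943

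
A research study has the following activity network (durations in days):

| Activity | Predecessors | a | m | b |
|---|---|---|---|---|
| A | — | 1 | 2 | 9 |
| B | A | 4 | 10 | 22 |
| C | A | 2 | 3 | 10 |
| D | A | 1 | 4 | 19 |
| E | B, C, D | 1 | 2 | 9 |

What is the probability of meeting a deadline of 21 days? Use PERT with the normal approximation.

te_A = (1 + 4·2 + 9)/6 = 18/6 = 3; σ²_A = ((9−1)/6)² = 1.778
te_B = (4 + 4·10 + 22)/6 = 66/6 = 11; σ²_B = ((22−4)/6)² = 9.000
te_C = (2 + 4·3 + 10)/6 = 24/6 = 4; σ²_C = ((10−2)/6)² = 1.778
te_D = (1 + 4·4 + 19)/6 = 36/6 = 6; σ²_D = ((19−1)/6)² = 9.000
te_E = (1 + 4·2 + 9)/6 = 18/6 = 3; σ²_E = ((9−1)/6)² = 1.778

Forward pass:
ES_A = 0; EF_A = 3
ES_B = 3; EF_B = 3+11 = 14
ES_C = 3; EF_C = 3+4 = 7
ES_D = 3; EF_D = 3+6 = 9
ES_E = max(EF_B=14, EF_C=7, EF_D=9) = 14; EF_E = 14+3 = 17
Expected project duration μ = 17 days. Critical path: A → B → E.

Variance along critical path = 1.778 + 9.000 + 1.778 = 12.556; σ = √12.556 = 3.543 days.
Z = (21 − 17) / 3.543 = 1.129
P(T ≤ 21) = Φ(1.129) ≈ 0.871

0.871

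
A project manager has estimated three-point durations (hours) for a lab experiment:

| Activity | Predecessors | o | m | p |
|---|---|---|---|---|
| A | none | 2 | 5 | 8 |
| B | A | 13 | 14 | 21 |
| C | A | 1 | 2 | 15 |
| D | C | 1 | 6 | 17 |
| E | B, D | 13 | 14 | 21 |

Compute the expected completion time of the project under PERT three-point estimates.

35 hours

te_A = (2 + 4·5 + 8)/6 = 30/6 = 5
te_B = (13 + 4·14 + 21)/6 = 90/6 = 15
te_C = (1 + 4·2 + 15)/6 = 24/6 = 4
te_D = (1 + 4·6 + 17)/6 = 42/6 = 7
te_E = (13 + 4·14 + 21)/6 = 90/6 = 15

Forward pass:
ES_A = 0; EF_A = 5
ES_B = 5; EF_B = 5+15 = 20
ES_C = 5; EF_C = 5+4 = 9
ES_D = 9; EF_D = 9+7 = 16
ES_E = max(EF_B=20, EF_D=16) = 20; EF_E = 20+15 = 35
Expected project duration μ = 35 hours. Critical path: A → B → E.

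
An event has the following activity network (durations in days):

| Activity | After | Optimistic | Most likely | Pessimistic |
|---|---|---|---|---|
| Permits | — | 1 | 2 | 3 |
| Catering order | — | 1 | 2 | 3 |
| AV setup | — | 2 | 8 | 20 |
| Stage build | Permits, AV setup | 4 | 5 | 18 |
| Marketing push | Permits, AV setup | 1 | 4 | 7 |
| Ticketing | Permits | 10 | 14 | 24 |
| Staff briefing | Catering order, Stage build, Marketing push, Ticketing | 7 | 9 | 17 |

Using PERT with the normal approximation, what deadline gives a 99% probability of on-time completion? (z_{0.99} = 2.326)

te_Permits = (1 + 4·2 + 3)/6 = 12/6 = 2; σ²_Permits = ((3−1)/6)² = 0.111
te_Catering order = (1 + 4·2 + 3)/6 = 12/6 = 2; σ²_Catering order = ((3−1)/6)² = 0.111
te_AV setup = (2 + 4·8 + 20)/6 = 54/6 = 9; σ²_AV setup = ((20−2)/6)² = 9.000
te_Stage build = (4 + 4·5 + 18)/6 = 42/6 = 7; σ²_Stage build = ((18−4)/6)² = 5.444
te_Marketing push = (1 + 4·4 + 7)/6 = 24/6 = 4; σ²_Marketing push = ((7−1)/6)² = 1.000
te_Ticketing = (10 + 4·14 + 24)/6 = 90/6 = 15; σ²_Ticketing = ((24−10)/6)² = 5.444
te_Staff briefing = (7 + 4·9 + 17)/6 = 60/6 = 10; σ²_Staff briefing = ((17−7)/6)² = 2.778

Forward pass:
ES_Permits = 0; EF_Permits = 2
ES_Catering order = 0; EF_Catering order = 2
ES_AV setup = 0; EF_AV setup = 9
ES_Stage build = max(EF_Permits=2, EF_AV setup=9) = 9; EF_Stage build = 9+7 = 16
ES_Marketing push = max(EF_Permits=2, EF_AV setup=9) = 9; EF_Marketing push = 9+4 = 13
ES_Ticketing = 2; EF_Ticketing = 2+15 = 17
ES_Staff briefing = max(EF_Catering order=2, EF_Stage build=16, EF_Marketing push=13, EF_Ticketing=17) = 17; EF_Staff briefing = 17+10 = 27
Expected project duration μ = 27 days. Critical path: Permits → Ticketing → Staff briefing.

Variance along critical path = 0.111 + 5.444 + 2.778 = 8.333; σ = 2.887 days.
D = μ + z·σ = 27 + 2.326·2.887 = 33.7 days

33.7 days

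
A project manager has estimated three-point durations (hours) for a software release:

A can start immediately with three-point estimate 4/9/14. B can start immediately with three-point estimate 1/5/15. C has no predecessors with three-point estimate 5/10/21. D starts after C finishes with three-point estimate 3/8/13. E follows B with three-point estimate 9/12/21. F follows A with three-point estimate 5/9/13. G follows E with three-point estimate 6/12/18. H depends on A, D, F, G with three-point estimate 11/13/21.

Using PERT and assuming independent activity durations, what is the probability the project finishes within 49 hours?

te_A = (4 + 4·9 + 14)/6 = 54/6 = 9; σ²_A = ((14−4)/6)² = 2.778
te_B = (1 + 4·5 + 15)/6 = 36/6 = 6; σ²_B = ((15−1)/6)² = 5.444
te_C = (5 + 4·10 + 21)/6 = 66/6 = 11; σ²_C = ((21−5)/6)² = 7.111
te_D = (3 + 4·8 + 13)/6 = 48/6 = 8; σ²_D = ((13−3)/6)² = 2.778
te_E = (9 + 4·12 + 21)/6 = 78/6 = 13; σ²_E = ((21−9)/6)² = 4.000
te_F = (5 + 4·9 + 13)/6 = 54/6 = 9; σ²_F = ((13−5)/6)² = 1.778
te_G = (6 + 4·12 + 18)/6 = 72/6 = 12; σ²_G = ((18−6)/6)² = 4.000
te_H = (11 + 4·13 + 21)/6 = 84/6 = 14; σ²_H = ((21−11)/6)² = 2.778

Forward pass:
ES_A = 0; EF_A = 9
ES_B = 0; EF_B = 6
ES_C = 0; EF_C = 11
ES_D = 11; EF_D = 11+8 = 19
ES_E = 6; EF_E = 6+13 = 19
ES_F = 9; EF_F = 9+9 = 18
ES_G = 19; EF_G = 19+12 = 31
ES_H = max(EF_A=9, EF_D=19, EF_F=18, EF_G=31) = 31; EF_H = 31+14 = 45
Expected project duration μ = 45 hours. Critical path: B → E → G → H.

Variance along critical path = 5.444 + 4.000 + 4.000 + 2.778 = 16.222; σ = √16.222 = 4.028 hours.
Z = (49 − 45) / 4.028 = 0.993
P(T ≤ 49) = Φ(0.993) ≈ 0.840

0.840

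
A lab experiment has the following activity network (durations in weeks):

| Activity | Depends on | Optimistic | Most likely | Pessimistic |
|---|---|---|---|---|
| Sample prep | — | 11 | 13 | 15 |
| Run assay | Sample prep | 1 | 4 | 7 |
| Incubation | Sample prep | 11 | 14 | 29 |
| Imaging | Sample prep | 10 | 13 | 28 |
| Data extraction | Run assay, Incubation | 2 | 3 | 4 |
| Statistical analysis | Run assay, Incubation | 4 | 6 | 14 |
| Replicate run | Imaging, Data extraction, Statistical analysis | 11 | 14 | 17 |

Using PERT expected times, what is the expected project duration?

50 weeks

te_Sample prep = (11 + 4·13 + 15)/6 = 78/6 = 13
te_Run assay = (1 + 4·4 + 7)/6 = 24/6 = 4
te_Incubation = (11 + 4·14 + 29)/6 = 96/6 = 16
te_Imaging = (10 + 4·13 + 28)/6 = 90/6 = 15
te_Data extraction = (2 + 4·3 + 4)/6 = 18/6 = 3
te_Statistical analysis = (4 + 4·6 + 14)/6 = 42/6 = 7
te_Replicate run = (11 + 4·14 + 17)/6 = 84/6 = 14

Forward pass:
ES_Sample prep = 0; EF_Sample prep = 13
ES_Run assay = 13; EF_Run assay = 13+4 = 17
ES_Incubation = 13; EF_Incubation = 13+16 = 29
ES_Imaging = 13; EF_Imaging = 13+15 = 28
ES_Data extraction = max(EF_Run assay=17, EF_Incubation=29) = 29; EF_Data extraction = 29+3 = 32
ES_Statistical analysis = max(EF_Run assay=17, EF_Incubation=29) = 29; EF_Statistical analysis = 29+7 = 36
ES_Replicate run = max(EF_Imaging=28, EF_Data extraction=32, EF_Statistical analysis=36) = 36; EF_Replicate run = 36+14 = 50
Expected project duration μ = 50 weeks. Critical path: Sample prep → Incubation → Statistical analysis → Replicate run.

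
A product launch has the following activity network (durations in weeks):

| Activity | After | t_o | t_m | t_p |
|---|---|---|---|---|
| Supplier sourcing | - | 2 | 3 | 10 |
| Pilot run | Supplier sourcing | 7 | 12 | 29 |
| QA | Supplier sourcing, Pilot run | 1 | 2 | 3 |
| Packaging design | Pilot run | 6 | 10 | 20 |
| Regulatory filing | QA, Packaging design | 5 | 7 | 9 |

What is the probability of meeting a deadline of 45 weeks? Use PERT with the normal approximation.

0.975

te_Supplier sourcing = (2 + 4·3 + 10)/6 = 24/6 = 4; σ²_Supplier sourcing = ((10−2)/6)² = 1.778
te_Pilot run = (7 + 4·12 + 29)/6 = 84/6 = 14; σ²_Pilot run = ((29−7)/6)² = 13.444
te_QA = (1 + 4·2 + 3)/6 = 12/6 = 2; σ²_QA = ((3−1)/6)² = 0.111
te_Packaging design = (6 + 4·10 + 20)/6 = 66/6 = 11; σ²_Packaging design = ((20−6)/6)² = 5.444
te_Regulatory filing = (5 + 4·7 + 9)/6 = 42/6 = 7; σ²_Regulatory filing = ((9−5)/6)² = 0.444

Forward pass:
ES_Supplier sourcing = 0; EF_Supplier sourcing = 4
ES_Pilot run = 4; EF_Pilot run = 4+14 = 18
ES_QA = max(EF_Supplier sourcing=4, EF_Pilot run=18) = 18; EF_QA = 18+2 = 20
ES_Packaging design = 18; EF_Packaging design = 18+11 = 29
ES_Regulatory filing = max(EF_QA=20, EF_Packaging design=29) = 29; EF_Regulatory filing = 29+7 = 36
Expected project duration μ = 36 weeks. Critical path: Supplier sourcing → Pilot run → Packaging design → Regulatory filing.

Variance along critical path = 1.778 + 13.444 + 5.444 + 0.444 = 21.111; σ = √21.111 = 4.595 weeks.
Z = (45 − 36) / 4.595 = 1.959
P(T ≤ 45) = Φ(1.959) ≈ 0.975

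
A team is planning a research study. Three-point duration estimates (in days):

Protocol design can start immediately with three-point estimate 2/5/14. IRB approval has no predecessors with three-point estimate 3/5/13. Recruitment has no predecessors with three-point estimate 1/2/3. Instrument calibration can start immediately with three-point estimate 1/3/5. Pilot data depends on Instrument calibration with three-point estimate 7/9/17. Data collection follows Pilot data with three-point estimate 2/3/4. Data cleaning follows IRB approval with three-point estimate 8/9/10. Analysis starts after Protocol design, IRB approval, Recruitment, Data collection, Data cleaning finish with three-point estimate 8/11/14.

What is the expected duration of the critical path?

te_Protocol design = (2 + 4·5 + 14)/6 = 36/6 = 6
te_IRB approval = (3 + 4·5 + 13)/6 = 36/6 = 6
te_Recruitment = (1 + 4·2 + 3)/6 = 12/6 = 2
te_Instrument calibration = (1 + 4·3 + 5)/6 = 18/6 = 3
te_Pilot data = (7 + 4·9 + 17)/6 = 60/6 = 10
te_Data collection = (2 + 4·3 + 4)/6 = 18/6 = 3
te_Data cleaning = (8 + 4·9 + 10)/6 = 54/6 = 9
te_Analysis = (8 + 4·11 + 14)/6 = 66/6 = 11

Forward pass:
ES_Protocol design = 0; EF_Protocol design = 6
ES_IRB approval = 0; EF_IRB approval = 6
ES_Recruitment = 0; EF_Recruitment = 2
ES_Instrument calibration = 0; EF_Instrument calibration = 3
ES_Pilot data = 3; EF_Pilot data = 3+10 = 13
ES_Data collection = 13; EF_Data collection = 13+3 = 16
ES_Data cleaning = 6; EF_Data cleaning = 6+9 = 15
ES_Analysis = max(EF_Protocol design=6, EF_IRB approval=6, EF_Recruitment=2, EF_Data collection=16, EF_Data cleaning=15) = 16; EF_Analysis = 16+11 = 27
Expected project duration μ = 27 days. Critical path: Instrument calibration → Pilot data → Data collection → Analysis.

27 days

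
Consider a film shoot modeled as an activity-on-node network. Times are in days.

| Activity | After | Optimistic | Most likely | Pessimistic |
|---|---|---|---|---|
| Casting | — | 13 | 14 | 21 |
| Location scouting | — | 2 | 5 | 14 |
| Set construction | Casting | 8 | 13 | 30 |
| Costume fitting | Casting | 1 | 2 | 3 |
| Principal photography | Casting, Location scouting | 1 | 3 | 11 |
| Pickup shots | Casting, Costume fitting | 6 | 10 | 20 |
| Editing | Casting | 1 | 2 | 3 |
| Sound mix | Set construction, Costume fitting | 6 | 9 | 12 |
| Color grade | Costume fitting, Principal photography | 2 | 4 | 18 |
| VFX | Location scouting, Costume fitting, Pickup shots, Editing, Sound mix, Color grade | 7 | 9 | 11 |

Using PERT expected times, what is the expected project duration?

te_Casting = (13 + 4·14 + 21)/6 = 90/6 = 15
te_Location scouting = (2 + 4·5 + 14)/6 = 36/6 = 6
te_Set construction = (8 + 4·13 + 30)/6 = 90/6 = 15
te_Costume fitting = (1 + 4·2 + 3)/6 = 12/6 = 2
te_Principal photography = (1 + 4·3 + 11)/6 = 24/6 = 4
te_Pickup shots = (6 + 4·10 + 20)/6 = 66/6 = 11
te_Editing = (1 + 4·2 + 3)/6 = 12/6 = 2
te_Sound mix = (6 + 4·9 + 12)/6 = 54/6 = 9
te_Color grade = (2 + 4·4 + 18)/6 = 36/6 = 6
te_VFX = (7 + 4·9 + 11)/6 = 54/6 = 9

Forward pass:
ES_Casting = 0; EF_Casting = 15
ES_Location scouting = 0; EF_Location scouting = 6
ES_Set construction = 15; EF_Set construction = 15+15 = 30
ES_Costume fitting = 15; EF_Costume fitting = 15+2 = 17
ES_Principal photography = max(EF_Casting=15, EF_Location scouting=6) = 15; EF_Principal photography = 15+4 = 19
ES_Pickup shots = max(EF_Casting=15, EF_Costume fitting=17) = 17; EF_Pickup shots = 17+11 = 28
ES_Editing = 15; EF_Editing = 15+2 = 17
ES_Sound mix = max(EF_Set construction=30, EF_Costume fitting=17) = 30; EF_Sound mix = 30+9 = 39
ES_Color grade = max(EF_Costume fitting=17, EF_Principal photography=19) = 19; EF_Color grade = 19+6 = 25
ES_VFX = max(EF_Location scouting=6, EF_Costume fitting=17, EF_Pickup shots=28, EF_Editing=17, EF_Sound mix=39, EF_Color grade=25) = 39; EF_VFX = 39+9 = 48
Expected project duration μ = 48 days. Critical path: Casting → Set construction → Sound mix → VFX.

48 days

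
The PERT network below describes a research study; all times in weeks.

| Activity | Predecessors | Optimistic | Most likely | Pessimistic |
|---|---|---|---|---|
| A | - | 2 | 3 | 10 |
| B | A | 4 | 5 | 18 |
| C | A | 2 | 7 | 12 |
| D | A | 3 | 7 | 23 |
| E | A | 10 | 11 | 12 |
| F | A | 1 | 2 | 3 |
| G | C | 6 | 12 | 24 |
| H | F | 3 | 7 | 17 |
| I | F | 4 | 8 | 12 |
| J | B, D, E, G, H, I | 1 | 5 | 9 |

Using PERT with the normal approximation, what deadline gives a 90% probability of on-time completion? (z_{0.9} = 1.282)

te_A = (2 + 4·3 + 10)/6 = 24/6 = 4; σ²_A = ((10−2)/6)² = 1.778
te_B = (4 + 4·5 + 18)/6 = 42/6 = 7; σ²_B = ((18−4)/6)² = 5.444
te_C = (2 + 4·7 + 12)/6 = 42/6 = 7; σ²_C = ((12−2)/6)² = 2.778
te_D = (3 + 4·7 + 23)/6 = 54/6 = 9; σ²_D = ((23−3)/6)² = 11.111
te_E = (10 + 4·11 + 12)/6 = 66/6 = 11; σ²_E = ((12−10)/6)² = 0.111
te_F = (1 + 4·2 + 3)/6 = 12/6 = 2; σ²_F = ((3−1)/6)² = 0.111
te_G = (6 + 4·12 + 24)/6 = 78/6 = 13; σ²_G = ((24−6)/6)² = 9.000
te_H = (3 + 4·7 + 17)/6 = 48/6 = 8; σ²_H = ((17−3)/6)² = 5.444
te_I = (4 + 4·8 + 12)/6 = 48/6 = 8; σ²_I = ((12−4)/6)² = 1.778
te_J = (1 + 4·5 + 9)/6 = 30/6 = 5; σ²_J = ((9−1)/6)² = 1.778

Forward pass:
ES_A = 0; EF_A = 4
ES_B = 4; EF_B = 4+7 = 11
ES_C = 4; EF_C = 4+7 = 11
ES_D = 4; EF_D = 4+9 = 13
ES_E = 4; EF_E = 4+11 = 15
ES_F = 4; EF_F = 4+2 = 6
ES_G = 11; EF_G = 11+13 = 24
ES_H = 6; EF_H = 6+8 = 14
ES_I = 6; EF_I = 6+8 = 14
ES_J = max(EF_B=11, EF_D=13, EF_E=15, EF_G=24, EF_H=14, EF_I=14) = 24; EF_J = 24+5 = 29
Expected project duration μ = 29 weeks. Critical path: A → C → G → J.

Variance along critical path = 1.778 + 2.778 + 9.000 + 1.778 = 15.333; σ = 3.916 weeks.
D = μ + z·σ = 29 + 1.282·3.916 = 34.0 weeks

34.0 weeks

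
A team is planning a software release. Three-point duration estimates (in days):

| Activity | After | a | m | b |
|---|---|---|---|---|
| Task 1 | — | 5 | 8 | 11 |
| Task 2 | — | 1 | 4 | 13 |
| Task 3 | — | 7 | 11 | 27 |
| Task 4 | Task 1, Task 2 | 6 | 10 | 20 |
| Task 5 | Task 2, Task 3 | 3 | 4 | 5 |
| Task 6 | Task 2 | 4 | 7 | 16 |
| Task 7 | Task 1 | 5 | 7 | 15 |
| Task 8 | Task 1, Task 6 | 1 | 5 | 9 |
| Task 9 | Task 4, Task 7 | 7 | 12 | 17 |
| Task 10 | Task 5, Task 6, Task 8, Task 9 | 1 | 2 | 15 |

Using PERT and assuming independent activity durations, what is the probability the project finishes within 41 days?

0.941

te_Task 1 = (5 + 4·8 + 11)/6 = 48/6 = 8; σ²_Task 1 = ((11−5)/6)² = 1.000
te_Task 2 = (1 + 4·4 + 13)/6 = 30/6 = 5; σ²_Task 2 = ((13−1)/6)² = 4.000
te_Task 3 = (7 + 4·11 + 27)/6 = 78/6 = 13; σ²_Task 3 = ((27−7)/6)² = 11.111
te_Task 4 = (6 + 4·10 + 20)/6 = 66/6 = 11; σ²_Task 4 = ((20−6)/6)² = 5.444
te_Task 5 = (3 + 4·4 + 5)/6 = 24/6 = 4; σ²_Task 5 = ((5−3)/6)² = 0.111
te_Task 6 = (4 + 4·7 + 16)/6 = 48/6 = 8; σ²_Task 6 = ((16−4)/6)² = 4.000
te_Task 7 = (5 + 4·7 + 15)/6 = 48/6 = 8; σ²_Task 7 = ((15−5)/6)² = 2.778
te_Task 8 = (1 + 4·5 + 9)/6 = 30/6 = 5; σ²_Task 8 = ((9−1)/6)² = 1.778
te_Task 9 = (7 + 4·12 + 17)/6 = 72/6 = 12; σ²_Task 9 = ((17−7)/6)² = 2.778
te_Task 10 = (1 + 4·2 + 15)/6 = 24/6 = 4; σ²_Task 10 = ((15−1)/6)² = 5.444

Forward pass:
ES_Task 1 = 0; EF_Task 1 = 8
ES_Task 2 = 0; EF_Task 2 = 5
ES_Task 3 = 0; EF_Task 3 = 13
ES_Task 4 = max(EF_Task 1=8, EF_Task 2=5) = 8; EF_Task 4 = 8+11 = 19
ES_Task 5 = max(EF_Task 2=5, EF_Task 3=13) = 13; EF_Task 5 = 13+4 = 17
ES_Task 6 = 5; EF_Task 6 = 5+8 = 13
ES_Task 7 = 8; EF_Task 7 = 8+8 = 16
ES_Task 8 = max(EF_Task 1=8, EF_Task 6=13) = 13; EF_Task 8 = 13+5 = 18
ES_Task 9 = max(EF_Task 4=19, EF_Task 7=16) = 19; EF_Task 9 = 19+12 = 31
ES_Task 10 = max(EF_Task 5=17, EF_Task 6=13, EF_Task 8=18, EF_Task 9=31) = 31; EF_Task 10 = 31+4 = 35
Expected project duration μ = 35 days. Critical path: Task 1 → Task 4 → Task 9 → Task 10.

Variance along critical path = 1.000 + 5.444 + 2.778 + 5.444 = 14.667; σ = √14.667 = 3.830 days.
Z = (41 − 35) / 3.830 = 1.567
P(T ≤ 41) = Φ(1.567) ≈ 0.941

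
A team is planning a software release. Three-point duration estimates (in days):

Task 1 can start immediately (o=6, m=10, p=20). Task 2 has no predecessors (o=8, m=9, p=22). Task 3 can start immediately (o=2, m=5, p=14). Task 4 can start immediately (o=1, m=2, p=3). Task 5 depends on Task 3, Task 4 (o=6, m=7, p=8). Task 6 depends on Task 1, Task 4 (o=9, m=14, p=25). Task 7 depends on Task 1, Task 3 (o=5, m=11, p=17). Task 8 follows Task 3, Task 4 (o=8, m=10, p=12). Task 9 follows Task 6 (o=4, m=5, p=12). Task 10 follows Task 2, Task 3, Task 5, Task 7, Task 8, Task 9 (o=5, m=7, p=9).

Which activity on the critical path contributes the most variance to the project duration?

Task 6

te_Task 1 = (6 + 4·10 + 20)/6 = 66/6 = 11; σ²_Task 1 = ((20−6)/6)² = 5.444
te_Task 2 = (8 + 4·9 + 22)/6 = 66/6 = 11; σ²_Task 2 = ((22−8)/6)² = 5.444
te_Task 3 = (2 + 4·5 + 14)/6 = 36/6 = 6; σ²_Task 3 = ((14−2)/6)² = 4.000
te_Task 4 = (1 + 4·2 + 3)/6 = 12/6 = 2; σ²_Task 4 = ((3−1)/6)² = 0.111
te_Task 5 = (6 + 4·7 + 8)/6 = 42/6 = 7; σ²_Task 5 = ((8−6)/6)² = 0.111
te_Task 6 = (9 + 4·14 + 25)/6 = 90/6 = 15; σ²_Task 6 = ((25−9)/6)² = 7.111
te_Task 7 = (5 + 4·11 + 17)/6 = 66/6 = 11; σ²_Task 7 = ((17−5)/6)² = 4.000
te_Task 8 = (8 + 4·10 + 12)/6 = 60/6 = 10; σ²_Task 8 = ((12−8)/6)² = 0.444
te_Task 9 = (4 + 4·5 + 12)/6 = 36/6 = 6; σ²_Task 9 = ((12−4)/6)² = 1.778
te_Task 10 = (5 + 4·7 + 9)/6 = 42/6 = 7; σ²_Task 10 = ((9−5)/6)² = 0.444

Forward pass:
ES_Task 1 = 0; EF_Task 1 = 11
ES_Task 2 = 0; EF_Task 2 = 11
ES_Task 3 = 0; EF_Task 3 = 6
ES_Task 4 = 0; EF_Task 4 = 2
ES_Task 5 = max(EF_Task 3=6, EF_Task 4=2) = 6; EF_Task 5 = 6+7 = 13
ES_Task 6 = max(EF_Task 1=11, EF_Task 4=2) = 11; EF_Task 6 = 11+15 = 26
ES_Task 7 = max(EF_Task 1=11, EF_Task 3=6) = 11; EF_Task 7 = 11+11 = 22
ES_Task 8 = max(EF_Task 3=6, EF_Task 4=2) = 6; EF_Task 8 = 6+10 = 16
ES_Task 9 = 26; EF_Task 9 = 26+6 = 32
ES_Task 10 = max(EF_Task 2=11, EF_Task 3=6, EF_Task 5=13, EF_Task 7=22, EF_Task 8=16, EF_Task 9=32) = 32; EF_Task 10 = 32+7 = 39
Expected project duration μ = 39 days. Critical path: Task 1 → Task 6 → Task 9 → Task 10.

Variances on critical path: σ²_Task 1=5.444, σ²_Task 6=7.111, σ²_Task 9=1.778, σ²_Task 10=0.444.
Largest is σ²_Task 6 = 7.111.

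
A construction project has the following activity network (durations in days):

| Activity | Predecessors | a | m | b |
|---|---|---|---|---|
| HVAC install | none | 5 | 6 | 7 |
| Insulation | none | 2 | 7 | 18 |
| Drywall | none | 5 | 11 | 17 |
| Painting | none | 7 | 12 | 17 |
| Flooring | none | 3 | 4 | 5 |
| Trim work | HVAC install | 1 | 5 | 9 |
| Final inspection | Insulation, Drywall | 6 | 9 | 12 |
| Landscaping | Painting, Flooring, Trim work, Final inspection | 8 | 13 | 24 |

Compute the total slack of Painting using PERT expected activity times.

8 days

te_HVAC install = (5 + 4·6 + 7)/6 = 36/6 = 6
te_Insulation = (2 + 4·7 + 18)/6 = 48/6 = 8
te_Drywall = (5 + 4·11 + 17)/6 = 66/6 = 11
te_Painting = (7 + 4·12 + 17)/6 = 72/6 = 12
te_Flooring = (3 + 4·4 + 5)/6 = 24/6 = 4
te_Trim work = (1 + 4·5 + 9)/6 = 30/6 = 5
te_Final inspection = (6 + 4·9 + 12)/6 = 54/6 = 9
te_Landscaping = (8 + 4·13 + 24)/6 = 84/6 = 14

Forward pass:
ES_HVAC install = 0; EF_HVAC install = 6
ES_Insulation = 0; EF_Insulation = 8
ES_Drywall = 0; EF_Drywall = 11
ES_Painting = 0; EF_Painting = 12
ES_Flooring = 0; EF_Flooring = 4
ES_Trim work = 6; EF_Trim work = 6+5 = 11
ES_Final inspection = max(EF_Insulation=8, EF_Drywall=11) = 11; EF_Final inspection = 11+9 = 20
ES_Landscaping = max(EF_Painting=12, EF_Flooring=4, EF_Trim work=11, EF_Final inspection=20) = 20; EF_Landscaping = 20+14 = 34
Expected project duration μ = 34 days. Critical path: Drywall → Final inspection → Landscaping.

Backward pass:
LF_Landscaping = 34; LS_Landscaping = 34−14 = 20
LF_Final inspection = LS_Landscaping = 20; LS_Final inspection = 20−9 = 11
LF_Trim work = LS_Landscaping = 20; LS_Trim work = 20−5 = 15
LF_Flooring = LS_Landscaping = 20; LS_Flooring = 20−4 = 16
LF_Painting = LS_Landscaping = 20; LS_Painting = 20−12 = 8
LF_Drywall = LS_Final inspection = 11; LS_Drywall = 11−11 = 0
LF_Insulation = LS_Final inspection = 11; LS_Insulation = 11−8 = 3
LF_HVAC install = LS_Trim work = 15; LS_HVAC install = 15−6 = 9
Slack_Painting = LS_Painting − ES_Painting = 8 − 0 = 8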